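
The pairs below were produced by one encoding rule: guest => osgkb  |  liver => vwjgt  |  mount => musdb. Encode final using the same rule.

g(6)→o(14) and u(20)→s(18) fit y≡17x+16 (mod 26); the inverse of 17 mod 26 is 23. This is an affine cipher: with a=0,…,z=25, each position x becomes (17x+16) mod 26.
On final: f(5)→17·5+16≡23=x; i(8)→17·8+16≡22=w; n(13)→17·13+16≡3=d; a(0)→17·0+16≡16=q; l(11)→17·11+16≡21=v (all mod 26).

xwdqv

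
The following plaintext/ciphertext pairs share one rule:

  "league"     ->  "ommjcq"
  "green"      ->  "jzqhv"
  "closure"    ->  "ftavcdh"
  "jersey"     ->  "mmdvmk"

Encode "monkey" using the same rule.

pwznmk

Shifts by position in league: pos 0: l→o (+3), pos 1: e→m (+8), pos 2: a→m (+12), pos 3: g→j (+3), pos 4: u→c (+8), pos 5: e→q (+12) — repeating every 3. A repeating key of period 3 is used — shifts +3, +8, +12 over and over.
On monkey: m+3=p, o+8=w, n+12=z, k+3=n, e+8=m, y+12=k.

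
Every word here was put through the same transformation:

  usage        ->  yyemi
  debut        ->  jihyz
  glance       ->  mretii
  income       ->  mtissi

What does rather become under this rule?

xeznix

The rule splits by letter class: vowels +4, consonants +6.
On rather: r(cons)+6=x, a(vowel)+4=e, t(cons)+6=z, h(cons)+6=n, e(vowel)+4=i, r(cons)+6=x.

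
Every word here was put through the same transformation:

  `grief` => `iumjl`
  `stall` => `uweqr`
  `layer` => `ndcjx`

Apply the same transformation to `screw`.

In grief: g→i is +2, r→u is +3, i→m is +4, e→j is +5 — the shift increases by 1 each position. Letter i (0-indexed) is shifted by i+2, so successive shifts are 2, 3, 4, ….
On screw: s+2=u, c+3=f, r+4=v, e+5=j, w+6=c.

ufvjc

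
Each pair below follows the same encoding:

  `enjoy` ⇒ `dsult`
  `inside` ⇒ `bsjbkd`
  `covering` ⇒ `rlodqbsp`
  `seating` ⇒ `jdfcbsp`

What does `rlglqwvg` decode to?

colorful

This is an affine cipher: with a=0,…,z=25, each position x becomes (19x+5) mod 26.
Reversing it on rlglqwvg: r(17)→11·(17−5)≡2=c; l(11)→11·(11−5)≡14=o; g(6)→11·(6−5)≡11=l; l(11)→11·(11−5)≡14=o; q(16)→11·(16−5)≡17=r; w(22)→11·(22−5)≡5=f; v(21)→11·(21−5)≡20=u; g(6)→11·(6−5)≡11=l (all mod 26).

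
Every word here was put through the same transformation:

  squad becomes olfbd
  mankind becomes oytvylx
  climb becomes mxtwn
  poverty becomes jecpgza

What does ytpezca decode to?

protein

Two steps: reverse the string, then apply a Caesar shift of +11.
Undoing it on ytpezca: shift back: y−11=n, t−11=i, p−11=e, e−11=t, z−11=o, c−11=r, a−11=p → nietorp; then reverse → protein.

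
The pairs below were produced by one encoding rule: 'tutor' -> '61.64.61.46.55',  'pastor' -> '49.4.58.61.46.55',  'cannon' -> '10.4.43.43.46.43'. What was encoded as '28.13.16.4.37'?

t(#20)→61 and u(#21)→64: differences scale by 3, so n = 3·pos + 1. The formula is n = 3×(alphabet index, a=1) + 1.
Reversing it on 28.13.16.4.37: 28→(28−1)÷3=9=i, 13→(13−1)÷3=4=d, 16→(16−1)÷3=5=e, 4→(4−1)÷3=1=a, 37→(37−1)÷3=12=l.

ideal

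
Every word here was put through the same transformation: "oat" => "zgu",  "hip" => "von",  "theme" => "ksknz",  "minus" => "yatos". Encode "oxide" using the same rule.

The output letters match the input read backwards, each shifted +6: oat reversed is tao. Read the word backwards and shift each letter +6.
For oxide: reverse → edixo; then shift: e+6=k, d+6=j, i+6=o, x+6=d, o+6=u.

kjodu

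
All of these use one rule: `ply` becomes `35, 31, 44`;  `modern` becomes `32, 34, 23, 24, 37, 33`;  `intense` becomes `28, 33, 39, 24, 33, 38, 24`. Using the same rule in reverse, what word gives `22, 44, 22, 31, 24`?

cycle

p is letter #16 and maps to 35: an offset of 19. Letters become their 1-based position plus 19 (so a→20, b→21, …).
Reversing it on 22, 44, 22, 31, 24: 22→(22−19)÷1=3=c, 44→(44−19)÷1=25=y, 22→(22−19)÷1=3=c, 31→(31−19)÷1=12=l, 24→(24−19)÷1=5=e.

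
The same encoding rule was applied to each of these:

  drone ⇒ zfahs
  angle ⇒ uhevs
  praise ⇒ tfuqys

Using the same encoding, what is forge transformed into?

d(3)→z(25) and r(17)→f(5) fit y≡19x+20 (mod 26); the inverse of 19 mod 26 is 11. Each letter's alphabet position (a=0..z=25) is mapped through 19·x+20 mod 26 — an affine cipher.
For forge: f(5)→19·5+20≡11=l; o(14)→19·14+20≡0=a; r(17)→19·17+20≡5=f; g(6)→19·6+20≡4=e; e(4)→19·4+20≡18=s (all mod 26).

lafes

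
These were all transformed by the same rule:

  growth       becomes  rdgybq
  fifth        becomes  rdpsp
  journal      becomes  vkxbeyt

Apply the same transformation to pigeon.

The output letters match the input read backwards, each shifted +10: growth reversed is htworg. Two steps: reverse the string, then apply a Caesar shift of +10.
Applying it to pigeon: reverse → noegip; then shift: n+10=x, o+10=y, e+10=o, g+10=q, i+10=s, p+10=z.

xyoqsz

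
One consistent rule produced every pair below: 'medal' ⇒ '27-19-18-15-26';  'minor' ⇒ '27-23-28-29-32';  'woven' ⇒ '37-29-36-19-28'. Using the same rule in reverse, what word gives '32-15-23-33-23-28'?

raisin

Letters become their 1-based position plus 14 (so a→15, b→16, …).
Reversing it on 32-15-23-33-23-28: 32→(32−14)÷1=18=r, 15→(15−14)÷1=1=a, 23→(23−14)÷1=9=i, 33→(33−14)÷1=19=s, 23→(23−14)÷1=9=i, 28→(28−14)÷1=14=n.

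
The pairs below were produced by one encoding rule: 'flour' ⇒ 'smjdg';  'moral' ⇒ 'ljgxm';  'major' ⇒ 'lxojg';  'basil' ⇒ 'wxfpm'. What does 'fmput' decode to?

slide

f(5)→s(18) and l(11)→m(12) fit y≡25x+23 (mod 26); the inverse of 25 mod 26 is 25. Each letter's alphabet position (a=0..z=25) is mapped through 25·x+23 mod 26 — an affine cipher.
Reversing it on fmput: f(5)→25·(5−23)≡18=s; m(12)→25·(12−23)≡11=l; p(15)→25·(15−23)≡8=i; u(20)→25·(20−23)≡3=d; t(19)→25·(19−23)≡4=e (all mod 26).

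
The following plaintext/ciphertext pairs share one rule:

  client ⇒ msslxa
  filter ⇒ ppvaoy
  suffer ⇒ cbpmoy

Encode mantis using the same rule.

Shifts by position in client: pos 0: c→m (+10), pos 1: l→s (+7), pos 2: i→s (+10), pos 3: e→l (+7) — repeating every 2. A repeating key of period 2 is used — shifts +10, +7 over and over.
For mantis: m+10=w, a+7=h, n+10=x, t+7=a, i+10=s, s+7=z.

whxasz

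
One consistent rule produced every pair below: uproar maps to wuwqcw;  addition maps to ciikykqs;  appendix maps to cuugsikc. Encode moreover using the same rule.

The shift depends on letter class: consonant p→u is +5, but vowel u→w is +2. The rule splits by letter class: vowels +2, consonants +5.
Applying it to moreover: m(cons)+5=r, o(vowel)+2=q, r(cons)+5=w, e(vowel)+2=g, o(vowel)+2=q, v(cons)+5=a, e(vowel)+2=g, r(cons)+5=w.

rqwgqagw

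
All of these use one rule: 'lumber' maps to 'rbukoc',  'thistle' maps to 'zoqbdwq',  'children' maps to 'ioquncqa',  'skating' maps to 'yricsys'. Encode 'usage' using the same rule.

In lumber: l→r is +6, u→b is +7, m→u is +8, b→k is +9 — the shift increases by 1 each position. The shift increases by 1 at each position, starting from +6: 6, 7, 8, ….
On usage: u+6=a, s+7=z, a+8=i, g+9=p, e+10=o.

azipo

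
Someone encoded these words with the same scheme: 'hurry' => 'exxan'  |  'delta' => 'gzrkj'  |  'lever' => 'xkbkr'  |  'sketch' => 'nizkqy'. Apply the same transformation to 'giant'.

ztgom

The output letters match the input read backwards, each shifted +6: hurry reversed is yrruh. Read the word backwards and shift each letter +6.
On giant: reverse → tnaig; then shift: t+6=z, n+6=t, a+6=g, i+6=o, g+6=m.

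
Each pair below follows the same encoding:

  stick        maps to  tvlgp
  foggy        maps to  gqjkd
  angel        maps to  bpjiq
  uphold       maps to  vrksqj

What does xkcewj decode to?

wizard

The shift increases by 1 at each position, starting from +1: 1, 2, 3, ….
Undoing it on xkcewj: x−1=w, k−2=i, c−3=z, e−4=a, w−5=r, j−6=d.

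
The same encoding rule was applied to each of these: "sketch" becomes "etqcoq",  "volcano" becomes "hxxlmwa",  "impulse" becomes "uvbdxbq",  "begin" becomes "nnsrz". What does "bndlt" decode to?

Shifts by position in sketch: pos 0: s→e (+12), pos 1: k→t (+9), pos 2: e→q (+12), pos 3: t→c (+9) — repeating every 2. A repeating key of period 2 is used — shifts +12, +9 over and over.
Undoing it on bndlt: b−12=p, n−9=e, d−12=r, l−9=c, t−12=h.

perch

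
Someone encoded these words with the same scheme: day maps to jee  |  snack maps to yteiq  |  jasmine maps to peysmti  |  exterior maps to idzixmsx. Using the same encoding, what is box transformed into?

hsd

The shift depends on letter class: consonant d→j is +6, but vowel a→e is +4. Vowels shift forward by 4 and consonants shift forward by 6.
Applying it to box: b(cons)+6=h, o(vowel)+4=s, x(cons)+6=d.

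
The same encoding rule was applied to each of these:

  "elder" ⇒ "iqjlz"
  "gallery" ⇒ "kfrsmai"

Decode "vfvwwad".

In elder: e→i is +4, l→q is +5, d→j is +6, e→l is +7 — the shift increases by 1 each position. Each letter shifts forward by (position + 4), i.e. 4, 5, 6, … — the shift grows by one for each successive letter.
Undoing it on vfvwwad: v−4=r, f−5=a, v−6=p, w−7=p, w−8=o, a−9=r, d−10=t.

rapport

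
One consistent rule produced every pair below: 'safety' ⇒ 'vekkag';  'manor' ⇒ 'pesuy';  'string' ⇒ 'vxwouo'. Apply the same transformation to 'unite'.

In safety: s→v is +3, a→e is +4, f→k is +5, e→k is +6 — the shift increases by 1 each position. The shift increases by 1 at each position, starting from +3: 3, 4, 5, ….
For unite: u+3=x, n+4=r, i+5=n, t+6=z, e+7=l.

xrnzl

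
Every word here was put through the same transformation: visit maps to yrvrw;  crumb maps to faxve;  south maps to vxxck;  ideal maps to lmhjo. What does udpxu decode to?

rumor

It's a Vigenère-style cipher with numeric key [3,9]: position i shifts by key[i mod 2].
Undoing it on udpxu: u−3=r, d−9=u, p−3=m, x−9=o, u−3=r.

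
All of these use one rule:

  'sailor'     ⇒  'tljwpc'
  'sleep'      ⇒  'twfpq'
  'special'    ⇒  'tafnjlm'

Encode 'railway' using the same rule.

sljwxlz

Shifts by position in sailor: pos 0: s→t (+1), pos 1: a→l (+11), pos 2: i→j (+1), pos 3: l→w (+11) — repeating every 2. The shifts repeat in a cycle of length 2: positions 0,1,… shift by +1, +11, then the pattern repeats.
For railway: r+1=s, a+11=l, i+1=j, l+11=w, w+1=x, a+11=l, y+1=z.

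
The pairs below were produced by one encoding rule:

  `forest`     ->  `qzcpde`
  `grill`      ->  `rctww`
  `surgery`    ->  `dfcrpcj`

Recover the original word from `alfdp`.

Compare letters: f→q is +11, o→z is +11, r→c is +11 — a constant shift. Each letter is shifted forward by 11 in the alphabet (a Caesar shift of +11).
Decoding alfdp: a−11=p, l−11=a, f−11=u, d−11=s, p−11=e.

pause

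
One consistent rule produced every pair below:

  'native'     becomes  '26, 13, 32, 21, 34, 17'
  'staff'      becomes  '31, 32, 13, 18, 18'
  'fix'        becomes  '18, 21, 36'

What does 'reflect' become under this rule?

30, 17, 18, 24, 17, 15, 32

n is letter #14 and maps to 26: an offset of 12. Each letter is replaced by its alphabet position (a=1..z=26) + 12.
For reflect: r=18→30, e=5→17, f=6→18, l=12→24, e=5→17, c=3→15, t=20→32.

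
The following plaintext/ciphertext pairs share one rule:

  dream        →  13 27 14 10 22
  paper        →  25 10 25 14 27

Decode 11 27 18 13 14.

bride

d is letter #4 and maps to 13: an offset of 9. Letters become their 1-based position plus 9 (so a→10, b→11, …).
Undoing it on 11 27 18 13 14: 11→(11−9)÷1=2=b, 27→(27−9)÷1=18=r, 18→(18−9)÷1=9=i, 13→(13−9)÷1=4=d, 14→(14−9)÷1=5=e.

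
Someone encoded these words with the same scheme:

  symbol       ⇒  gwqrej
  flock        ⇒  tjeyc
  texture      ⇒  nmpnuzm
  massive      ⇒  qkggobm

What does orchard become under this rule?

s(18)→g(6) and y(24)→w(22) fit y≡7x+10 (mod 26); the inverse of 7 mod 26 is 15. This is an affine cipher: with a=0,…,z=25, each position x becomes (7x+10) mod 26.
On orchard: o(14)→7·14+10≡4=e; r(17)→7·17+10≡25=z; c(2)→7·2+10≡24=y; h(7)→7·7+10≡7=h; a(0)→7·0+10≡10=k; r(17)→7·17+10≡25=z; d(3)→7·3+10≡5=f (all mod 26).

ezyhkzf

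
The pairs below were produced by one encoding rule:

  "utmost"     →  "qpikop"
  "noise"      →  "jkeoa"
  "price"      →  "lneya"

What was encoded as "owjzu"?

It's a constant shift of +22 (ROT22).
Decoding owjzu: o−22=s, w−22=a, j−22=n, z−22=d, u−22=y.

sandy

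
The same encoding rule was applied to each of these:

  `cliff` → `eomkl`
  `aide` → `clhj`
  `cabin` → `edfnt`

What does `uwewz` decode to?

In cliff: c→e is +2, l→o is +3, i→m is +4, f→k is +5 — the shift increases by 1 each position. The shift increases by 1 at each position, starting from +2: 2, 3, 4, ….
Undoing it on uwewz: u−2=s, w−3=t, e−4=a, w−5=r, z−6=t.

start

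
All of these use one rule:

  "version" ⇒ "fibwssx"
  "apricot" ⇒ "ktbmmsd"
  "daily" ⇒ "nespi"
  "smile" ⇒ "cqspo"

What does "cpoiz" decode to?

sleep

Shifts by position in version: pos 0: v→f (+10), pos 1: e→i (+4), pos 2: r→b (+10), pos 3: s→w (+4) — repeating every 2. A repeating key of period 2 is used — shifts +10, +4 over and over.
Undoing it on cpoiz: c−10=s, p−4=l, o−10=e, i−4=e, z−10=p.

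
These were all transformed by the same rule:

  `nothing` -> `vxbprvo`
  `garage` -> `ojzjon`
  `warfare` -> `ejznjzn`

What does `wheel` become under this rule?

epnnt

The shift depends on letter class: consonant n→v is +8, but vowel o→x is +9. Two shifts are in play — +9 for a/e/i/o/u, +8 for every other letter.
For wheel: w(cons)+8=e, h(cons)+8=p, e(vowel)+9=n, e(vowel)+9=n, l(cons)+8=t.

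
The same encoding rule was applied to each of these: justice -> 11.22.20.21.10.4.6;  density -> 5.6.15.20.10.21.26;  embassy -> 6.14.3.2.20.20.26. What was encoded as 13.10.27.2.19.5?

lizard

j is letter #10 and maps to 11: an offset of 1. Letters become their 1-based position plus 1 (so a→2, b→3, …).
Decoding 13.10.27.2.19.5: 13→(13−1)÷1=12=l, 10→(10−1)÷1=9=i, 27→(27−1)÷1=26=z, 2→(2−1)÷1=1=a, 19→(19−1)÷1=18=r, 5→(5−1)÷1=4=d.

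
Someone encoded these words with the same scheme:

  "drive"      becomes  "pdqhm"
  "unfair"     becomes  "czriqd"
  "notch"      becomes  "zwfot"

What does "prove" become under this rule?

bdwhm

Vowels shift forward by 8 and consonants shift forward by 12.
For prove: p(cons)+12=b, r(cons)+12=d, o(vowel)+8=w, v(cons)+12=h, e(vowel)+8=m.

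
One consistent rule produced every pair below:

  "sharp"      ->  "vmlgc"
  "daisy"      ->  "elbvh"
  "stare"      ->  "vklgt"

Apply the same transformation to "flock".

s(18)→v(21) and h(7)→m(12) fit y≡15x+11 (mod 26); the inverse of 15 mod 26 is 7. Treating letters as 0–25, the rule is x ↦ 15x + 11 (mod 26).
For flock: f(5)→15·5+11≡8=i; l(11)→15·11+11≡20=u; o(14)→15·14+11≡13=n; c(2)→15·2+11≡15=p; k(10)→15·10+11≡5=f (all mod 26).

iunpf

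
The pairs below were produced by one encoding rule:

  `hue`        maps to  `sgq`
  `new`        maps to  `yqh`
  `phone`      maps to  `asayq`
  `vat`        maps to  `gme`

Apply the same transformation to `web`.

The rule splits by letter class: vowels +12, consonants +11.
On web: w(cons)+11=h, e(vowel)+12=q, b(cons)+11=m.

hqm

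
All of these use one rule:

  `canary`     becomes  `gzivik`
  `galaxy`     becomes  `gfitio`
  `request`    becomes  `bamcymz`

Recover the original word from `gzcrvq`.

injury

The output letters match the input read backwards, each shifted +8: canary reversed is yranac. Read the word backwards and shift each letter +8.
Undoing it on gzcrvq: shift back: g−8=y, z−8=r, c−8=u, r−8=j, v−8=n, q−8=i → yrujni; then reverse → injury.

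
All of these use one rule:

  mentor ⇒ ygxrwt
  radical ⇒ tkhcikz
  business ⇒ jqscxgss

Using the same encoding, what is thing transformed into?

m(12)→y(24) and e(4)→g(6) fit y≡25x+10 (mod 26); the inverse of 25 mod 26 is 25. Treating letters as 0–25, the rule is x ↦ 25x + 10 (mod 26).
Applying it to thing: t(19)→25·19+10≡17=r; h(7)→25·7+10≡3=d; i(8)→25·8+10≡2=c; n(13)→25·13+10≡23=x; g(6)→25·6+10≡4=e (all mod 26).

rdcxe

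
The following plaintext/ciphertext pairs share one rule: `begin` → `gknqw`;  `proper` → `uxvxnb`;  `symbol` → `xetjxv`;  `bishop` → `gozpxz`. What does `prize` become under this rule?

In begin: b→g is +5, e→k is +6, g→n is +7, i→q is +8 — the shift increases by 1 each position. The shift increases by 1 at each position, starting from +5: 5, 6, 7, ….
On prize: p+5=u, r+6=x, i+7=p, z+8=h, e+9=n.

uxphn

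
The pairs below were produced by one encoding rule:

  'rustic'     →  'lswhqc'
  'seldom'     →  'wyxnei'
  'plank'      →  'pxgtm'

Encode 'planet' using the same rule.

pxgtyh

r(17)→l(11) and u(20)→s(18) fit y≡11x+6 (mod 26); the inverse of 11 mod 26 is 19. Each letter's alphabet position (a=0..z=25) is mapped through 11·x+6 mod 26 — an affine cipher.
On planet: p(15)→11·15+6≡15=p; l(11)→11·11+6≡23=x; a(0)→11·0+6≡6=g; n(13)→11·13+6≡19=t; e(4)→11·4+6≡24=y; t(19)→11·19+6≡7=h (all mod 26).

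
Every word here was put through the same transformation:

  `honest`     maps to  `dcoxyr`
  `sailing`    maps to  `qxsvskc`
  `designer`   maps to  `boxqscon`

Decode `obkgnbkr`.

The output letters match the input read backwards, each shifted +10: honest reversed is tsenoh. The word is reversed, then every letter is shifted forward by 10.
Undoing it on obkgnbkr: shift back: o−10=e, b−10=r, k−10=a, g−10=w, n−10=d, b−10=r, k−10=a, r−10=h → erawdrah; then reverse → hardware.

hardware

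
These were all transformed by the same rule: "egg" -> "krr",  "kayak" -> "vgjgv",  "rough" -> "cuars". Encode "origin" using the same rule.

The shift depends on letter class: consonant g→r is +11, but vowel e→k is +6. Two shifts are in play — +6 for a/e/i/o/u, +11 for every other letter.
Applying it to origin: o(vowel)+6=u, r(cons)+11=c, i(vowel)+6=o, g(cons)+11=r, i(vowel)+6=o, n(cons)+11=y.

ucoroy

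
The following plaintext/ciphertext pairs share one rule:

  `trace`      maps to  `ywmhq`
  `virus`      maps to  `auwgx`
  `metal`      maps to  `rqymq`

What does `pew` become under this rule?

uqb

The shift depends on letter class: consonant t→y is +5, but vowel a→m is +12. Vowels shift forward by 12 and consonants shift forward by 5.
On pew: p(cons)+5=u, e(vowel)+12=q, w(cons)+5=b.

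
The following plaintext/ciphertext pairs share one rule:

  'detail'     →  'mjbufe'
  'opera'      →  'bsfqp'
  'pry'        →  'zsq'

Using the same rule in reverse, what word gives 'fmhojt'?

single

The output letters match the input read backwards, each shifted +1: detail reversed is liated. Two steps: reverse the string, then apply a Caesar shift of +1.
Undoing it on fmhojt: shift back: f−1=e, m−1=l, h−1=g, o−1=n, j−1=i, t−1=s → elgnis; then reverse → single.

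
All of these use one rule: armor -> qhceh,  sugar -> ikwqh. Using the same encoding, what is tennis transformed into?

juddyi

Every letter moves 16 places later in the alphabet, wrapping around z→a.
For tennis: t+16=j, e+16=u, n+16=d, n+16=d, i+16=y, s+16=i.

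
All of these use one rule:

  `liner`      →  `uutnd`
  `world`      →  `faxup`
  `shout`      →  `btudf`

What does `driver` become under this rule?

mdoeqx

It's a Vigenère-style cipher with numeric key [9,12,6]: position i shifts by key[i mod 3].
Applying it to driver: d+9=m, r+12=d, i+6=o, v+9=e, e+12=q, r+6=x.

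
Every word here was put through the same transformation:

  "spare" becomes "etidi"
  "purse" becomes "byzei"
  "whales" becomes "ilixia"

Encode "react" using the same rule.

diiox

Shifts by position in spare: pos 0: s→e (+12), pos 1: p→t (+4), pos 2: a→i (+8), pos 3: r→d (+12), pos 4: e→i (+4) — repeating every 3. A repeating key of period 3 is used — shifts +12, +4, +8 over and over.
For react: r+12=d, e+4=i, a+8=i, c+12=o, t+4=x.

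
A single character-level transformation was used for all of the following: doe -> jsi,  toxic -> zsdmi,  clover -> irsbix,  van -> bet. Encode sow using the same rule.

ysc

The shift depends on letter class: consonant d→j is +6, but vowel o→s is +4. Two shifts are in play — +4 for a/e/i/o/u, +6 for every other letter.
For sow: s(cons)+6=y, o(vowel)+4=s, w(cons)+6=c.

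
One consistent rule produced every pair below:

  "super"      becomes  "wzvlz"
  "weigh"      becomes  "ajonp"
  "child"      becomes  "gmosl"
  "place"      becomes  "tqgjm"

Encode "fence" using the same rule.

In super: s→w is +4, u→z is +5, p→v is +6, e→l is +7 — the shift increases by 1 each position. Each letter shifts forward by (position + 4), i.e. 4, 5, 6, … — the shift grows by one for each successive letter.
On fence: f+4=j, e+5=j, n+6=t, c+7=j, e+8=m.

jjtjm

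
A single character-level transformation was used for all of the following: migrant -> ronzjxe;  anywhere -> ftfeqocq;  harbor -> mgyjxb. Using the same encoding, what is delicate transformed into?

iksqlkeq

In migrant: m→r is +5, i→o is +6, g→n is +7, r→z is +8 — the shift increases by 1 each position. Each letter shifts forward by (position + 5), i.e. 5, 6, 7, … — the shift grows by one for each successive letter.
On delicate: d+5=i, e+6=k, l+7=s, i+8=q, c+9=l, a+10=k, t+11=e, e+12=q.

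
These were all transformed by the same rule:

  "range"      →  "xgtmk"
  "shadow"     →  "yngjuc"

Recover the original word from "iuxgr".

coral

Compare letters: r→x is +6, a→g is +6, n→t is +6 — a constant shift. It's a constant shift of +6 (ROT6).
Decoding iuxgr: i−6=c, u−6=o, x−6=r, g−6=a, r−6=l.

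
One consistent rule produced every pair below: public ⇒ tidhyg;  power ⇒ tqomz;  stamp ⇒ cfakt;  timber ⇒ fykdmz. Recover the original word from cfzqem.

stroke

This is an affine cipher: with a=0,…,z=25, each position x becomes (3x+0) mod 26.
Reversing it on cfzqem: c(2)→9·(2−0)≡18=s; f(5)→9·(5−0)≡19=t; z(25)→9·(25−0)≡17=r; q(16)→9·(16−0)≡14=o; e(4)→9·(4−0)≡10=k; m(12)→9·(12−0)≡4=e (all mod 26).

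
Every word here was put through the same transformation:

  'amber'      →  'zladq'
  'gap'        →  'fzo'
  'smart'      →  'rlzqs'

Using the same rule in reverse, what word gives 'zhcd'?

Compare letters: a→z is +25, m→l is +25, b→a is +25 — a constant shift. Every letter moves 25 places later in the alphabet, wrapping around z→a.
Decoding zhcd: z−25=a, h−25=i, c−25=d, d−25=e.

aide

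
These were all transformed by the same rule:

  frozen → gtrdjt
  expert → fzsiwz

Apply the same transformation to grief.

In frozen: f→g is +1, r→t is +2, o→r is +3, z→d is +4 — the shift increases by 1 each position. The shift increases by 1 at each position, starting from +1: 1, 2, 3, ….
Applying it to grief: g+1=h, r+2=t, i+3=l, e+4=i, f+5=k.

htlik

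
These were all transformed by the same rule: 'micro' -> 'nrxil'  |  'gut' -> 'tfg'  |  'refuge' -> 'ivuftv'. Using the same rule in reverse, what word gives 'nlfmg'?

Each pair mirrors across the alphabet (m↔n, i↔r, c↔x): positions sum to 25. Letters are reflected about the middle of the alphabet (position → 25−position): Atbash.
Decoding nlfmg: n↔m, l↔o, f↔u, m↔n, g↔t.

mount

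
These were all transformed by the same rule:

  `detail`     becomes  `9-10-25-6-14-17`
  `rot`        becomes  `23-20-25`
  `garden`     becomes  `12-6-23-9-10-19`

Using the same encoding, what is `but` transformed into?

7-26-25

The number is (letter's place in the alphabet, a=1) + 5.
Applying it to but: b=2→7, u=21→26, t=20→25.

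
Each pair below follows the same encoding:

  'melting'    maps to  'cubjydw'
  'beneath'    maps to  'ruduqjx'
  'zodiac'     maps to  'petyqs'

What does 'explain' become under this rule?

Compare letters: m→c is +16, e→u is +16, l→b is +16 — a constant shift. It's a constant shift of +16 (ROT16).
For explain: e+16=u, x+16=n, p+16=f, l+16=b, a+16=q, i+16=y, n+16=d.

unfbqyd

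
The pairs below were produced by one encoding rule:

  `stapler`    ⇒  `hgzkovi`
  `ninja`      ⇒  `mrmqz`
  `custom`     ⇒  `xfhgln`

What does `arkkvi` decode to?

zipper

Each pair mirrors across the alphabet (s↔h, t↔g, a↔z): positions sum to 25. Letters are reflected about the middle of the alphabet (position → 25−position): Atbash.
Undoing it on arkkvi: a↔z, r↔i, k↔p, k↔p, v↔e, i↔r.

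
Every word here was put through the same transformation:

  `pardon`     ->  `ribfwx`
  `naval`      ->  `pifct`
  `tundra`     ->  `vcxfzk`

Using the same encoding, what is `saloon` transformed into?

uivqwx

Shifts by position in pardon: pos 0: p→r (+2), pos 1: a→i (+8), pos 2: r→b (+10), pos 3: d→f (+2), pos 4: o→w (+8), pos 5: n→x (+10) — repeating every 3. It's a Vigenère-style cipher with numeric key [2,8,10]: position i shifts by key[i mod 3].
On saloon: s+2=u, a+8=i, l+10=v, o+2=q, o+8=w, n+10=x.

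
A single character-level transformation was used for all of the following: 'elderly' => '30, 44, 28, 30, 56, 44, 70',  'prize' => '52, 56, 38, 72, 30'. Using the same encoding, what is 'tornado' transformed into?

e(#5)→30 and l(#12)→44: differences scale by 2, so n = 2·pos + 20. The formula is n = 2×(alphabet index, a=1) + 20.
On tornado: t=20→60, o=15→50, r=18→56, n=14→48, a=1→22, d=4→28, o=15→50.

60, 50, 56, 48, 22, 28, 50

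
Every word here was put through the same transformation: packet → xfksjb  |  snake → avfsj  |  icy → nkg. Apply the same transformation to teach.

bjfkp

The rule splits by letter class: vowels +5, consonants +8.
On teach: t(cons)+8=b, e(vowel)+5=j, a(vowel)+5=f, c(cons)+8=k, h(cons)+8=p.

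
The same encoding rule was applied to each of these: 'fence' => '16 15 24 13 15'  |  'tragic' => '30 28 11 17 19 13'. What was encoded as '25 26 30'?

opt

f is letter #6 and maps to 16: an offset of 10. The number is (letter's place in the alphabet, a=1) + 10.
Undoing it on 25 26 30: 25→(25−10)÷1=15=o, 26→(26−10)÷1=16=p, 30→(30−10)÷1=20=t.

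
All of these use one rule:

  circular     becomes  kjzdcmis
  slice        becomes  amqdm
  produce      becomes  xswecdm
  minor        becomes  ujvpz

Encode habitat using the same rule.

pbjjbbb

The shifts repeat in a cycle of length 2: positions 0,1,… shift by +8, +1, then the pattern repeats.
For habitat: h+8=p, a+1=b, b+8=j, i+1=j, t+8=b, a+1=b, t+8=b.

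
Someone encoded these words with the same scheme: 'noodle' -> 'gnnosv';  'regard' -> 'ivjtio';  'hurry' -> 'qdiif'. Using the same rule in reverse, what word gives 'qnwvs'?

hotel

n(13)→g(6) and o(14)→n(13) fit y≡7x+19 (mod 26); the inverse of 7 mod 26 is 15. This is an affine cipher: with a=0,…,z=25, each position x becomes (7x+19) mod 26.
Decoding qnwvs: q(16)→15·(16−19)≡7=h; n(13)→15·(13−19)≡14=o; w(22)→15·(22−19)≡19=t; v(21)→15·(21−19)≡4=e; s(18)→15·(18−19)≡11=l (all mod 26).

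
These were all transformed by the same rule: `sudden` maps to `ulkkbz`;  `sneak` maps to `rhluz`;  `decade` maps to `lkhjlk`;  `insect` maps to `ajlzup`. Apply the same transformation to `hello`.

The output letters match the input read backwards, each shifted +7: sudden reversed is neddus. Two steps: reverse the string, then apply a Caesar shift of +7.
Applying it to hello: reverse → olleh; then shift: o+7=v, l+7=s, l+7=s, e+7=l, h+7=o.

vsslo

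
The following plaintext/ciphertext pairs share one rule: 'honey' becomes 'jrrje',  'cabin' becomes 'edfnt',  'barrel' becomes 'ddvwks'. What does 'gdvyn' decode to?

In honey: h→j is +2, o→r is +3, n→r is +4, e→j is +5 — the shift increases by 1 each position. The shift increases by 1 at each position, starting from +2: 2, 3, 4, ….
Undoing it on gdvyn: g−2=e, d−3=a, v−4=r, y−5=t, n−6=h.

earth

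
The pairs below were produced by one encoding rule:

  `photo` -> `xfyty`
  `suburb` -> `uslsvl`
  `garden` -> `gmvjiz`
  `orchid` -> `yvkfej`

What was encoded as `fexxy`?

hippo

This is an affine cipher: with a=0,…,z=25, each position x becomes (25x+12) mod 26.
Reversing it on fexxy: f(5)→25·(5−12)≡7=h; e(4)→25·(4−12)≡8=i; x(23)→25·(23−12)≡15=p; x(23)→25·(23−12)≡15=p; y(24)→25·(24−12)≡14=o (all mod 26).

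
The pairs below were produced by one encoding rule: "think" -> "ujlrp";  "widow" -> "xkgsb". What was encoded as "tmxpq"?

skull

In think: t→u is +1, h→j is +2, i→l is +3, n→r is +4 — the shift increases by 1 each position. Letter i (0-indexed) is shifted by i+1, so successive shifts are 1, 2, 3, ….
Reversing it on tmxpq: t−1=s, m−2=k, x−3=u, p−4=l, q−5=l.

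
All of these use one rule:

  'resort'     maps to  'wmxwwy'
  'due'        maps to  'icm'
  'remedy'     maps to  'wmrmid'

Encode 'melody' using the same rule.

rmqwid

The shift depends on letter class: consonant r→w is +5, but vowel e→m is +8. Two shifts are in play — +8 for a/e/i/o/u, +5 for every other letter.
Applying it to melody: m(cons)+5=r, e(vowel)+8=m, l(cons)+5=q, o(vowel)+8=w, d(cons)+5=i, y(cons)+5=d.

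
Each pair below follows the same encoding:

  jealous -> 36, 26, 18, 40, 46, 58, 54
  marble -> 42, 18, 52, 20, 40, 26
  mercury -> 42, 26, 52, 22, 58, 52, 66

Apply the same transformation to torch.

56, 46, 52, 22, 32

j(#10)→36 and e(#5)→26: differences scale by 2, so n = 2·pos + 16. With a=1..z=26, the number is 2·pos + 16.
Applying it to torch: t=20→56, o=15→46, r=18→52, c=3→22, h=8→32.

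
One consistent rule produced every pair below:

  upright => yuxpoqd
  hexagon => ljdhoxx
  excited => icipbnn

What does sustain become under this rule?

wzyairx

In upright: u→y is +4, p→u is +5, r→x is +6, i→p is +7 — the shift increases by 1 each position. The shift increases by 1 at each position, starting from +4: 4, 5, 6, ….
On sustain: s+4=w, u+5=z, s+6=y, t+7=a, a+8=i, i+9=r, n+10=x.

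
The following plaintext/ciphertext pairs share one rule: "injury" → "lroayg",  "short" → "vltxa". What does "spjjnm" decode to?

pledge

The shift increases by 1 at each position, starting from +3: 3, 4, 5, ….
Undoing it on spjjnm: s−3=p, p−4=l, j−5=e, j−6=d, n−7=g, m−8=e.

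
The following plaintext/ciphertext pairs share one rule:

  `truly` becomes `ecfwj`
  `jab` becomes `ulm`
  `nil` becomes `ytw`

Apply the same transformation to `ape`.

Compare letters: t→e is +11, r→c is +11, u→f is +11 — a constant shift. It's a constant shift of +11 (ROT11).
Applying it to ape: a+11=l, p+11=a, e+11=p.

lap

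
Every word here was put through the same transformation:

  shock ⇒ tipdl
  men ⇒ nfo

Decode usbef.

trade

Compare letters: s→t is +1, h→i is +1, o→p is +1 — a constant shift. This is a Caesar cipher with shift 1.
Decoding usbef: u−1=t, s−1=r, b−1=a, e−1=d, f−1=e.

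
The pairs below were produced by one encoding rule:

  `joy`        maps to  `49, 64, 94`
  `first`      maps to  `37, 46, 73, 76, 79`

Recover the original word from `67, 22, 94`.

j(#10)→49 and o(#15)→64: differences scale by 3, so n = 3·pos + 19. Each letter becomes 3×(its alphabet position, a=1..z=26) + 19.
Reversing it on 67, 22, 94: 67→(67−19)÷3=16=p, 22→(22−19)÷3=1=a, 94→(94−19)÷3=25=y.

pay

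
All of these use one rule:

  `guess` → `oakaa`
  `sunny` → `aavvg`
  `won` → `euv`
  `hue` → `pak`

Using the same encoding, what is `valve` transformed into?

dgtdk

The shift depends on letter class: consonant g→o is +8, but vowel u→a is +6. Vowels shift forward by 6 and consonants shift forward by 8.
On valve: v(cons)+8=d, a(vowel)+6=g, l(cons)+8=t, v(cons)+8=d, e(vowel)+6=k.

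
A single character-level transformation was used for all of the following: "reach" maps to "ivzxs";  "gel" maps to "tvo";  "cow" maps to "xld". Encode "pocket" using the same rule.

Each letter is replaced by its mirror in the alphabet: a↔z, b↔y, c↔x, and so on (the Atbash cipher).
For pocket: p↔k, o↔l, c↔x, k↔p, e↔v, t↔g.

klxpvg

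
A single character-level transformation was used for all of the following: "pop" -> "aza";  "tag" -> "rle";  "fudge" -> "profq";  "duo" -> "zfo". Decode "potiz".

oxide

The output letters match the input read backwards, each shifted +11: pop reversed is pop. The word is reversed, then every letter is shifted forward by 11.
Decoding potiz: shift back: p−11=e, o−11=d, t−11=i, i−11=x, z−11=o → edixo; then reverse → oxide.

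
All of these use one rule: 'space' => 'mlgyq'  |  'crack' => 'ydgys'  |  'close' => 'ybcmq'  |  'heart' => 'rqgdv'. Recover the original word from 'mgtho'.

sandy

s(18)→m(12) and p(15)→l(11) fit y≡9x+6 (mod 26); the inverse of 9 mod 26 is 3. This is an affine cipher: with a=0,…,z=25, each position x becomes (9x+6) mod 26.
Undoing it on mgtho: m(12)→3·(12−6)≡18=s; g(6)→3·(6−6)≡0=a; t(19)→3·(19−6)≡13=n; h(7)→3·(7−6)≡3=d; o(14)→3·(14−6)≡24=y (all mod 26).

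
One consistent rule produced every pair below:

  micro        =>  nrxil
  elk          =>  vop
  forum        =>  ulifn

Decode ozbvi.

layer

Each letter is replaced by its mirror in the alphabet: a↔z, b↔y, c↔x, and so on (the Atbash cipher).
Reversing it on ozbvi: o↔l, z↔a, b↔y, v↔e, i↔r.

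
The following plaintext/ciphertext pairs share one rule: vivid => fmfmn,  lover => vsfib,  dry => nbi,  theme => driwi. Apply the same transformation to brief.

The shift depends on letter class: consonant v→f is +10, but vowel i→m is +4. The rule splits by letter class: vowels +4, consonants +10.
For brief: b(cons)+10=l, r(cons)+10=b, i(vowel)+4=m, e(vowel)+4=i, f(cons)+10=p.

lbmip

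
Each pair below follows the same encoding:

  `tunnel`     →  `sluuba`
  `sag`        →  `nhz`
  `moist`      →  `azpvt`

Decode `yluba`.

tuner

Read the word backwards and shift each letter +7.
Undoing it on yluba: shift back: y−7=r, l−7=e, u−7=n, b−7=u, a−7=t → renut; then reverse → tuner.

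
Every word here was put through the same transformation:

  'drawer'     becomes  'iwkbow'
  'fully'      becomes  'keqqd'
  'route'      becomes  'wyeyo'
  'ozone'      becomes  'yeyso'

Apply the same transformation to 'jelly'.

The shift depends on letter class: consonant d→i is +5, but vowel a→k is +10. Vowels shift forward by 10 and consonants shift forward by 5.
Applying it to jelly: j(cons)+5=o, e(vowel)+10=o, l(cons)+5=q, l(cons)+5=q, y(cons)+5=d.

ooqqd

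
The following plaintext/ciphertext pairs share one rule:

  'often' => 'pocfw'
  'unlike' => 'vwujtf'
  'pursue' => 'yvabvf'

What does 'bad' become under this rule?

kbm

The shift depends on letter class: consonant f→o is +9, but vowel o→p is +1. The rule splits by letter class: vowels +1, consonants +9.
For bad: b(cons)+9=k, a(vowel)+1=b, d(cons)+9=m.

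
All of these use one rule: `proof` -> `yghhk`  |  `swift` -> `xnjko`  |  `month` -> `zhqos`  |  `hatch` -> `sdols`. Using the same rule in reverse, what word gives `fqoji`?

This is an affine cipher: with a=0,…,z=25, each position x becomes (17x+3) mod 26.
Reversing it on fqoji: f(5)→23·(5−3)≡20=u; q(16)→23·(16−3)≡13=n; o(14)→23·(14−3)≡19=t; j(9)→23·(9−3)≡8=i; i(8)→23·(8−3)≡11=l (all mod 26).

until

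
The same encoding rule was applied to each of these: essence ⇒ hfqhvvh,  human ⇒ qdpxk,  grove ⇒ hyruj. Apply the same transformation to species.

The output letters match the input read backwards, each shifted +3: essence reversed is ecnesse. Two steps: reverse the string, then apply a Caesar shift of +3.
Applying it to species: reverse → seiceps; then shift: s+3=v, e+3=h, i+3=l, c+3=f, e+3=h, p+3=s, s+3=v.

vhlfhsv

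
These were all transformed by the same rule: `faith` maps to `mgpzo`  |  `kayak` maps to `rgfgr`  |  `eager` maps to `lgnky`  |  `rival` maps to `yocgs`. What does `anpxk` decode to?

third

A repeating key of period 2 is used — shifts +7, +6 over and over.
Decoding anpxk: a−7=t, n−6=h, p−7=i, x−6=r, k−7=d.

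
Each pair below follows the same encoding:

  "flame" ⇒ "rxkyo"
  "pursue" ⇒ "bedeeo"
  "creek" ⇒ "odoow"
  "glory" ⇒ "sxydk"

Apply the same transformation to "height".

tosstf

The shift depends on letter class: consonant f→r is +12, but vowel a→k is +10. The rule splits by letter class: vowels +10, consonants +12.
Applying it to height: h(cons)+12=t, e(vowel)+10=o, i(vowel)+10=s, g(cons)+12=s, h(cons)+12=t, t(cons)+12=f.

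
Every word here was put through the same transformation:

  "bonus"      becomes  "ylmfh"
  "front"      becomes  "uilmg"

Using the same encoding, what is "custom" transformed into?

Each pair mirrors across the alphabet (b↔y, o↔l, n↔m): positions sum to 25. This is the alphabet-reversal cipher (Atbash): a becomes z, b becomes y, etc.
For custom: c↔x, u↔f, s↔h, t↔g, o↔l, m↔n.

xfhgln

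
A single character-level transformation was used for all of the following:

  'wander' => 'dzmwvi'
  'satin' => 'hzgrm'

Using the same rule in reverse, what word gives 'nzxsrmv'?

This is the alphabet-reversal cipher (Atbash): a becomes z, b becomes y, etc.
Reversing it on nzxsrmv: n↔m, z↔a, x↔c, s↔h, r↔i, m↔n, v↔e.

machine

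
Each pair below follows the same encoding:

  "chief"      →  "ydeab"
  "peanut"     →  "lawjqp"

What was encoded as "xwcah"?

bagel

Compare letters: c→y is +22, h→d is +22, i→e is +22 — a constant shift. It's a constant shift of +22 (ROT22).
Reversing it on xwcah: x−22=b, w−22=a, c−22=g, a−22=e, h−22=l.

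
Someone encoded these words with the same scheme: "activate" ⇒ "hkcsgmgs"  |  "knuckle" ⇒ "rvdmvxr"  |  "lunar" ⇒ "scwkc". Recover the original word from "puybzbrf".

In activate: a→h is +7, c→k is +8, t→c is +9, i→s is +10 — the shift increases by 1 each position. The shift increases by 1 at each position, starting from +7: 7, 8, 9, ….
Reversing it on puybzbrf: p−7=i, u−8=m, y−9=p, b−10=r, z−11=o, b−12=p, r−13=e, f−14=r.

improper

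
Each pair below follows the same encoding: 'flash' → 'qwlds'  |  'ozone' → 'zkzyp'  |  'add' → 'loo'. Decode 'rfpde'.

Compare letters: f→q is +11, l→w is +11, a→l is +11 — a constant shift. It's a constant shift of +11 (ROT11).
Undoing it on rfpde: r−11=g, f−11=u, p−11=e, d−11=s, e−11=t.

guest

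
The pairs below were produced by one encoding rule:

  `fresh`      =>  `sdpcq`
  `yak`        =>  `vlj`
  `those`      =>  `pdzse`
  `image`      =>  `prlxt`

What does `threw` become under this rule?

hpcse

The output letters match the input read backwards, each shifted +11: fresh reversed is hserf. Two steps: reverse the string, then apply a Caesar shift of +11.
Applying it to threw: reverse → werht; then shift: w+11=h, e+11=p, r+11=c, h+11=s, t+11=e.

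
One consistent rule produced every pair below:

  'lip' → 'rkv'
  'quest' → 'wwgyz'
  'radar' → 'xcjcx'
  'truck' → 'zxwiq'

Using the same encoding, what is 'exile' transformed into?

Two shifts are in play — +2 for a/e/i/o/u, +6 for every other letter.
On exile: e(vowel)+2=g, x(cons)+6=d, i(vowel)+2=k, l(cons)+6=r, e(vowel)+2=g.

gdkrg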